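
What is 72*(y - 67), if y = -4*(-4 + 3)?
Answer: -4536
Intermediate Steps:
y = 4 (y = -4*(-1) = 4)
72*(y - 67) = 72*(4 - 67) = 72*(-63) = -4536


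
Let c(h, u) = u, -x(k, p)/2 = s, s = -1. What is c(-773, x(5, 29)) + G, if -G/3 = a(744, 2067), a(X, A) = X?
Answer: -2230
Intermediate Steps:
x(k, p) = 2 (x(k, p) = -2*(-1) = 2)
G = -2232 (G = -3*744 = -2232)
c(-773, x(5, 29)) + G = 2 - 2232 = -2230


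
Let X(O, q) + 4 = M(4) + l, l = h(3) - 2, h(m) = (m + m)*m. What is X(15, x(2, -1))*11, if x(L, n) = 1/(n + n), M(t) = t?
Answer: 176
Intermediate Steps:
x(L, n) = 1/(2*n)
h(m) = 2*m² (h(m) = (2*m)*m = 2*m²)
l = 16 (l = 2*3² - 2 = 2*9 - 2 = 18 - 2 = 16)
X(O, q) = 16 (X(O, q) = -4 + (4 + 16) = -4 + 20 = 16)
X(15, x(2, -1))*11 = 16*11 = 176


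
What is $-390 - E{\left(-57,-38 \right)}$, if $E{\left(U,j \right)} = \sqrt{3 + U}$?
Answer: $-390 - 3 i \sqrt{6} \approx -390.0 - 7.3485 i$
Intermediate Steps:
$-390 - E{\left(-57,-38 \right)} = -390 - \sqrt{3 - 57} = -390 - \sqrt{-54} = -390 - 3 i \sqrt{6}$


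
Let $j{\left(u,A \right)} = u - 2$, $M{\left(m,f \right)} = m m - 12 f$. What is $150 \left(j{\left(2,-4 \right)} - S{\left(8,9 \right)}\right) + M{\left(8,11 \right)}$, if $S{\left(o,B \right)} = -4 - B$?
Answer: $1882$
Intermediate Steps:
$M{\left(m,f \right)} = m^{2} - 12 f$
$j{\left(u,A \right)} = -2 + u$
$150 \left(j{\left(2,-4 \right)} - S{\left(8,9 \right)}\right) + M{\left(8,11 \right)} = 150 \left(\left(-2 + 2\right) - \left(-4 - 9\right)\right) + \left(8^{2} - 132\right) = 150 \left(0 - \left(-4 - 9\right)\right) + \left(64 - 132\right) = 150 \left(0 - -13\right) - 68 = 150 \left(0 + 13\right) - 68 = 150 \cdot 13 - 68 = 1950 - 68 = 1882$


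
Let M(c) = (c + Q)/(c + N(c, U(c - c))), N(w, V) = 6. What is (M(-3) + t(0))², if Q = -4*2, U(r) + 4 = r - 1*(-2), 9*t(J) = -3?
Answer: 16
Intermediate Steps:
t(J) = -⅓ (t(J) = (⅑)*(-3) = -⅓)
U(r) = -2 + r (U(r) = -4 + (r - 1*(-2)) = -4 + (r + 2) = -4 + (2 + r) = -2 + r)
Q = -8
M(c) = (-8 + c)/(6 + c) (M(c) = (c - 8)/(c + 6) = (-8 + c)/(6 + c))
(M(-3) + t(0))² = ((-8 - 3)/(6 - 3) - ⅓)² = (-11/3 - ⅓)² = (-4)² = 16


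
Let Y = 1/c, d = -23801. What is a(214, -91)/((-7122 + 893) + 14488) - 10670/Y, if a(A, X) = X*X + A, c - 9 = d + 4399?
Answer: 1708979625785/8259 ≈ 2.0692e+8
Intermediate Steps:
c = -19393 (c = 9 + (-23801 + 4399) = 9 - 19402 = -19393)
a(A, X) = A + X**2 (a(A, X) = X**2 + A = A + X**2)
Y = -1/19393 (Y = 1/(-19393) = -1/19393 ≈ -5.1565e-5)
a(214, -91)/((-7122 + 893) + 14488) - 10670/Y = (214 + (-91)**2)/((-7122 + 893) + 14488) - 10670/(-1/19393) = (214 + 8281)/(-6229 + 14488) - 10670*(-19393) = 8495/8259 + 206923310 = 1708979625785/8259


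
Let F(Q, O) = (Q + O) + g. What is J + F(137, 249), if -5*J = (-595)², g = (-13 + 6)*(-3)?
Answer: -70398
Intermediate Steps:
g = 21 (g = -7*(-3) = 21)
J = -70805 (J = -⅕*(-595)² = -⅕*354025 = -70805)
F(Q, O) = 21 + O + Q (F(Q, O) = (Q + O) + 21 = (O + Q) + 21 = 21 + O + Q)
J + F(137, 249) = -70805 + (21 + 249 + 137) = -70805 + 407 = -70398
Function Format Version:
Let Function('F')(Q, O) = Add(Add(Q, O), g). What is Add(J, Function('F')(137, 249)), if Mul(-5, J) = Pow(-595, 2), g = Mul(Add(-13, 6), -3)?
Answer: -70398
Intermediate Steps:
g = 21 (g = Mul(-7, -3) = 21)
J = -70805 (J = Mul(Rational(-1, 5), Pow(-595, 2)) = Mul(Rational(-1, 5), 354025) = -70805)
Function('F')(Q, O) = Add(21, O, Q) (Function('F')(Q, O) = Add(Add(Q, O), 21) = Add(Add(O, Q), 21) = Add(21, O, Q))
Add(J, Function('F')(137, 249)) = Add(-70805, Add(21, 249, 137)) = Add(-70805, 407) = -70398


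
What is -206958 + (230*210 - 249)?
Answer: -158907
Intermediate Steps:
-206958 + (230*210 - 249) = -206958 + (48300 - 249) = -206958 + 48051 = -158907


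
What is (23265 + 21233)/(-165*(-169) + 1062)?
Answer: 44498/28947 ≈ 1.5372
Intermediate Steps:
(23265 + 21233)/(-165*(-169) + 1062) = 44498/(27885 + 1062) = 44498/28947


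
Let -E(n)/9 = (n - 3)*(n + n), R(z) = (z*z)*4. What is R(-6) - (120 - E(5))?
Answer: -156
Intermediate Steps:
R(z) = 4*z² (R(z) = z²*4 = 4*z²)
E(n) = -18*n*(-3 + n) (E(n) = -9*(n - 3)*(n + n) = -9*(-3 + n)*2*n = -18*n*(-3 + n))
R(-6) - (120 - E(5)) = 4*(-6)² - (120 - 18*5*(3 - 1*5)) = 4*36 - (120 - 18*5*(3 - 5)) = 144 - (120 - 18*5*(-2)) = 144 - (120 - 1*(-180)) = 144 - (120 + 180) = 144 - 1*300 = 144 - 300 = -156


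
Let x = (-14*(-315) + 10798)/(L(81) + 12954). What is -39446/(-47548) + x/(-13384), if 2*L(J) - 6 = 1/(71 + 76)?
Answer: 17954646862415/21644724506974 ≈ 0.82952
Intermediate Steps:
L(J) = 883/294 (L(J) = 3 + 1/(2*(71 + 76)) = 3 + (½)/147 = 3 + (½)*(1/147) = 3 + 1/294 = 883/294)
x = 4471152/3809359 (x = (-14*(-315) + 10798)/(883/294 + 12954) = (4410 + 10798)/(3809359/294) = 15208*(294/3809359) = 4471152/3809359 ≈ 1.1737)
-39446/(-47548) + x/(-13384) = -39446/(-47548) + (4471152/3809359)/(-13384) = -39446*(-1/47548) + (4471152/3809359)*(-1/13384) = 19723/23774 - 79842/910436801 = 17954646862415/21644724506974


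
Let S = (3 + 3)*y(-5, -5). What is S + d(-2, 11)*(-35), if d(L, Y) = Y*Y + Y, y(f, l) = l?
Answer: -4650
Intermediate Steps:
d(L, Y) = Y + Y² (d(L, Y) = Y² + Y = Y + Y²)
S = -30 (S = (3 + 3)*(-5) = 6*(-5) = -30)
S + d(-2, 11)*(-35) = -30 + (11*(1 + 11))*(-35) = -30 + (11*12)*(-35) = -30 + 132*(-35) = -30 - 4620 = -4650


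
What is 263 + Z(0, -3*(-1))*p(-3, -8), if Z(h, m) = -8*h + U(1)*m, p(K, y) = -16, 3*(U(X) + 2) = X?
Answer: 343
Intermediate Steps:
U(X) = -2 + X/3
Z(h, m) = -8*h - 5*m/3 (Z(h, m) = -8*h + (-2 + (1/3)*1)*m = -8*h + (-2 + 1/3)*m = -8*h - 5*m/3)
263 + Z(0, -3*(-1))*p(-3, -8) = 263 + (-8*0 - (-5)*(-1))*(-16) = 263 + (0 - 5/3*3)*(-16) = 263 + (0 - 5)*(-16) = 263 - 5*(-16) = 263 + 80 = 343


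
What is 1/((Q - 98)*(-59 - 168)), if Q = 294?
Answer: -1/44492 ≈ -2.2476e-5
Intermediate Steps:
1/((Q - 98)*(-59 - 168)) = 1/((294 - 98)*(-59 - 168)) = 1/(196*(-227)) = 1/(-44492) = -1/44492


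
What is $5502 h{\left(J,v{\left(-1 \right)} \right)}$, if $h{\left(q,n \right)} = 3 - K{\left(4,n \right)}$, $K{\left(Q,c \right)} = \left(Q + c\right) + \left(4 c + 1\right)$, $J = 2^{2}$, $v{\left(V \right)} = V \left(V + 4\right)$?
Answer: $71526$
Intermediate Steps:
$v{\left(V \right)} = V \left(4 + V\right)$
$J = 4$
$K{\left(Q,c \right)} = 1 + Q + 5 c$ ($K{\left(Q,c \right)} = \left(Q + c\right) + \left(1 + 4 c\right) = 1 + Q + 5 c$)
$h{\left(q,n \right)} = -2 - 5 n$ ($h{\left(q,n \right)} = 3 - \left(1 + 4 + 5 n\right) = 3 - \left(5 + 5 n\right) = -2 - 5 n$)
$5502 h{\left(J,v{\left(-1 \right)} \right)} = 5502 \left(-2 - 5 \left(- (4 - 1)\right)\right) = 5502 \left(-2 - 5 \left(\left(-1\right) 3\right)\right) = 5502 \left(-2 - -15\right) = 5502 \left(-2 + 15\right) = 5502 \cdot 13 = 71526$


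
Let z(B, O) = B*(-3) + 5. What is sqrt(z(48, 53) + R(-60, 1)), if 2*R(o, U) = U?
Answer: I*sqrt(554)/2 ≈ 11.769*I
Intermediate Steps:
z(B, O) = 5 - 3*B (z(B, O) = -3*B + 5 = 5 - 3*B)
R(o, U) = U/2
sqrt(z(48, 53) + R(-60, 1)) = sqrt((5 - 3*48) + (1/2)*1) = sqrt((5 - 144) + 1/2) = sqrt(-139 + 1/2) = sqrt(-277/2) = I*sqrt(554)/2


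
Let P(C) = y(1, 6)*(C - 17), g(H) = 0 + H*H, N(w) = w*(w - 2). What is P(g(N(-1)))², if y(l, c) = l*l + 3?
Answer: 1024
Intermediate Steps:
y(l, c) = 3 + l² (y(l, c) = l² + 3 = 3 + l²)
N(w) = w*(-2 + w)
g(H) = H² (g(H) = 0 + H² = H²)
P(C) = -68 + 4*C (P(C) = (3 + 1²)*(C - 17) = (3 + 1)*(-17 + C) = 4*(-17 + C) = -68 + 4*C)
P(g(N(-1)))² = (-68 + 4*(-(-2 - 1))²)² = (-68 + 4*(-1*(-3))²)² = (-68 + 4*3²)² = (-68 + 4*9)² = (-68 + 36)² = (-32)² = 1024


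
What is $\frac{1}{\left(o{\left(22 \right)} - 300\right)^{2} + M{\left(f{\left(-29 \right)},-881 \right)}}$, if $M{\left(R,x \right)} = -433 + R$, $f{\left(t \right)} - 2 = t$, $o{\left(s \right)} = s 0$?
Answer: $\frac{1}{89540} \approx 1.1168 \cdot 10^{-5}$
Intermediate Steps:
$o{\left(s \right)} = 0$
$f{\left(t \right)} = 2 + t$
$\frac{1}{\left(o{\left(22 \right)} - 300\right)^{2} + M{\left(f{\left(-29 \right)},-881 \right)}} = \frac{1}{\left(0 - 300\right)^{2} + \left(-433 + \left(2 - 29\right)\right)} = \frac{1}{\left(-300\right)^{2} - 460} = \frac{1}{90000 - 460} = \frac{1}{89540}$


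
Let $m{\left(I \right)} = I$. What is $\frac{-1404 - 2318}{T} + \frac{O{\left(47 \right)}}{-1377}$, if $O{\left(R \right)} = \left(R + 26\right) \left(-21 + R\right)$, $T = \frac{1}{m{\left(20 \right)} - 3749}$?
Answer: $\frac{19111846528}{1377} \approx 1.3879 \cdot 10^{7}$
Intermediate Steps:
$T = - \frac{1}{3729}$ ($T = \frac{1}{20 - 3749} = \frac{1}{-3729} = - \frac{1}{3729} \approx -0.00026817$)
$O{\left(R \right)} = \left(-21 + R\right) \left(26 + R\right)$ ($O{\left(R \right)} = \left(26 + R\right) \left(-21 + R\right) = \left(-21 + R\right) \left(26 + R\right)$)
$\frac{-1404 - 2318}{T} + \frac{O{\left(47 \right)}}{-1377} = \frac{-1404 - 2318}{- \frac{1}{3729}} + \frac{-546 + 47^{2} + 5 \cdot 47}{-1377} = \left(-1404 - 2318\right) \left(-3729\right) + \left(-546 + 2209 + 235\right) \left(- \frac{1}{1377}\right) = \left(-3722\right) \left(-3729\right) + 1898 \left(- \frac{1}{1377}\right) = 13879338 - \frac{1898}{1377} = \frac{19111846528}{1377}$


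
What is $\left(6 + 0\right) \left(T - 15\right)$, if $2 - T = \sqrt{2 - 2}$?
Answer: $-78$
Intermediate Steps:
$T = 2$ ($T = 2 - \sqrt{2 - 2} = 2 - \sqrt{0} = 2 - 0 = 2 + 0 = 2$)
$\left(6 + 0\right) \left(T - 15\right) = \left(6 + 0\right) \left(2 - 15\right) = 6 \left(-13\right) = -78$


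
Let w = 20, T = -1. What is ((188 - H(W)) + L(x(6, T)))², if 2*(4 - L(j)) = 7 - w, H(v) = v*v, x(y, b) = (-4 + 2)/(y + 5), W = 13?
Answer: 3481/4 ≈ 870.25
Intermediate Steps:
x(y, b) = -2/(5 + y)
H(v) = v²
L(j) = 21/2 (L(j) = 4 - (7 - 1*20)/2 = 4 - (7 - 20)/2 = 4 - ½*(-13) = 4 + 13/2 = 21/2)
((188 - H(W)) + L(x(6, T)))² = ((188 - 1*13²) + 21/2)² = ((188 - 1*169) + 21/2)² = ((188 - 169) + 21/2)² = (19 + 21/2)² = (59/2)² = 3481/4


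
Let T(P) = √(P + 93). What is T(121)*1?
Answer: √214 ≈ 14.629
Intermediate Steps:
T(P) = √(93 + P)
T(121)*1 = √(93 + 121)*1 = √214*1 = √214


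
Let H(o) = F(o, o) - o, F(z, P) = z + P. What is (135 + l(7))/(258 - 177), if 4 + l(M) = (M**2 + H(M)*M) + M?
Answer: 236/81 ≈ 2.9136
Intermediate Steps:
F(z, P) = P + z
H(o) = o (H(o) = (o + o) - o = 2*o - o = o)
l(M) = -4 + M + 2*M**2 (l(M) = -4 + ((M**2 + M*M) + M) = -4 + ((M**2 + M**2) + M) = -4 + (2*M**2 + M) = -4 + (M + 2*M**2) = -4 + M + 2*M**2)
(135 + l(7))/(258 - 177) = (135 + (-4 + 7 + 2*7**2))/(258 - 177) = (135 + (-4 + 7 + 2*49))/81 = (135 + (-4 + 7 + 98))*(1/81) = (135 + 101)*(1/81) = 236*(1/81) = 236/81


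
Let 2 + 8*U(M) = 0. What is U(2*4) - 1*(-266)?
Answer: 1063/4 ≈ 265.75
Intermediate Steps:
U(M) = -1/4 (U(M) = -1/4 + (1/8)*0 = -1/4 + 0 = -1/4)
U(2*4) - 1*(-266) = -1/4 - 1*(-266) = -1/4 + 266 = 1063/4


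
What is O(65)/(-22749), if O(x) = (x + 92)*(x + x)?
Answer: -20410/22749 ≈ -0.89718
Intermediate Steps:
O(x) = 2*x*(92 + x) (O(x) = (92 + x)*(2*x) = 2*x*(92 + x))
O(65)/(-22749) = (2*65*(92 + 65))/(-22749) = (2*65*157)*(-1/22749) = 20410*(-1/22749) = -20410/22749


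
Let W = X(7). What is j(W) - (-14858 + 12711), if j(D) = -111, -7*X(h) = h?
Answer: 2036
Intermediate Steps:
X(h) = -h/7
W = -1 (W = -1/7*7 = -1)
j(W) - (-14858 + 12711) = -111 - (-14858 + 12711) = -111 - 1*(-2147) = -111 + 2147 = 2036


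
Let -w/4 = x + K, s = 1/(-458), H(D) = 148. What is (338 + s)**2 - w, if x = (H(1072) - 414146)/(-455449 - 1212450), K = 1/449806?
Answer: 8989333997998003993309/78685725392013908 ≈ 1.1424e+5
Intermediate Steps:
K = 1/449806 ≈ 2.2232e-6
s = -1/458 ≈ -0.0021834
x = 413998/1667899 (x = (148 - 414146)/(-455449 - 1212450) = -413998/(-1667899) = -413998*(-1/1667899) = 413998/1667899 ≈ 0.24822)
w = -372440904574/375115488797 (w = -4*(413998/1667899 + 1/449806) = -4*186220452287/750230977594 = -372440904574/375115488797 ≈ -0.99287)
(338 + s)**2 - w = (338 - 1/458)**2 - 1*(-372440904574/375115488797) = (154803/458)**2 + 372440904574/375115488797 = 23963968809/209764 + 372440904574/375115488797 = 8989333997998003993309/78685725392013908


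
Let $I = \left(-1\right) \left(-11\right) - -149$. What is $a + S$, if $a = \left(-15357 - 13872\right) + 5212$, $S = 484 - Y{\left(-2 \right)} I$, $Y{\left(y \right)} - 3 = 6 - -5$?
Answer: $-25773$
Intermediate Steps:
$I = 160$ ($I = 11 + 149 = 160$)
$Y{\left(y \right)} = 14$ ($Y{\left(y \right)} = 3 + \left(6 - -5\right) = 3 + \left(6 + 5\right) = 3 + 11 = 14$)
$S = -1756$ ($S = 484 - 14 \cdot 160 = 484 - 2240 = -1756$)
$a = -24017$ ($a = -29229 + 5212 = -24017$)
$a + S = -24017 - 1756 = -25773$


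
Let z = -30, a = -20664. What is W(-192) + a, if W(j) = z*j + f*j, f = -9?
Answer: -13176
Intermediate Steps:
W(j) = -39*j (W(j) = -30*j - 9*j = -39*j)
W(-192) + a = -39*(-192) - 20664 = 7488 - 20664 = -13176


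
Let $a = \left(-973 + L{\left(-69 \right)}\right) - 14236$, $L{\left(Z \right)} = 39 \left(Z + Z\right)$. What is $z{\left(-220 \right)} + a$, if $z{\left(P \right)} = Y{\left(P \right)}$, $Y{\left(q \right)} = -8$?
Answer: $-20599$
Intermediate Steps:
$L{\left(Z \right)} = 78 Z$ ($L{\left(Z \right)} = 39 \cdot 2 Z = 78 Z$)
$z{\left(P \right)} = -8$
$a = -20591$ ($a = \left(-973 + 78 \left(-69\right)\right) - 14236 = \left(-973 - 5382\right) - 14236 = -6355 - 14236 = -20591$)
$z{\left(-220 \right)} + a = -8 - 20591 = -20599$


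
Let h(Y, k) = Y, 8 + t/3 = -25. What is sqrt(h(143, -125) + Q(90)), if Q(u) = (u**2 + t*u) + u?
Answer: I*sqrt(577) ≈ 24.021*I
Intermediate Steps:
t = -99 (t = -24 + 3*(-25) = -24 - 75 = -99)
Q(u) = u**2 - 98*u (Q(u) = (u**2 - 99*u) + u = u**2 - 98*u)
sqrt(h(143, -125) + Q(90)) = sqrt(143 + 90*(-98 + 90)) = sqrt(143 + 90*(-8)) = sqrt(143 - 720) = sqrt(-577) = I*sqrt(577)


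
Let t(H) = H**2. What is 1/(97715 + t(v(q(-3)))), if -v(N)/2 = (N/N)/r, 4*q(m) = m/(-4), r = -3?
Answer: 9/879439 ≈ 1.0234e-5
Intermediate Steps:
q(m) = -m/16 (q(m) = (m/(-4))/4 = (m*(-1/4))/4 = (-m/4)/4 = -m/16)
v(N) = 2/3 (v(N) = -2*N/N/(-3) = -2*(-1)/3 = -2*(-1/3) = 2/3)
1/(97715 + t(v(q(-3)))) = 1/(97715 + (2/3)**2) = 1/(97715 + 4/9) = 1/(879439/9) = 9/879439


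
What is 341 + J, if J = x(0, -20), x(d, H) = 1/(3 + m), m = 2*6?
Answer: 5116/15 ≈ 341.07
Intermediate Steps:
m = 12
x(d, H) = 1/15 (x(d, H) = 1/(3 + 12) = 1/15)
J = 1/15 ≈ 0.066667
341 + J = 341 + 1/15 = 5116/15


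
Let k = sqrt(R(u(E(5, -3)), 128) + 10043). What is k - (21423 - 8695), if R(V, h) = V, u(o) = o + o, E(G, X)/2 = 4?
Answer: -12728 + sqrt(10059) ≈ -12628.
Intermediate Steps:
E(G, X) = 8 (E(G, X) = 2*4 = 8)
u(o) = 2*o
k = sqrt(10059) (k = sqrt(2*8 + 10043) = sqrt(16 + 10043) = sqrt(10059) ≈ 100.29)
k - (21423 - 8695) = sqrt(10059) - (21423 - 8695) = sqrt(10059) - 1*12728 = sqrt(10059) - 12728 = -12728 + sqrt(10059)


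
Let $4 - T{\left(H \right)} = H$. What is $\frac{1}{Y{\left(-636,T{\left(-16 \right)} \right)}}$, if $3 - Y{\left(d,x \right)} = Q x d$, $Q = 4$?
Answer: $\frac{1}{50883} \approx 1.9653 \cdot 10^{-5}$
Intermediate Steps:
$T{\left(H \right)} = 4 - H$
$Y{\left(d,x \right)} = 3 - 4 d x$ ($Y{\left(d,x \right)} = 3 - 4 x d = 3 - 4 d x$)
$\frac{1}{Y{\left(-636,T{\left(-16 \right)} \right)}} = \frac{1}{3 - - 2544 \left(4 - -16\right)} = \frac{1}{3 - - 2544 \left(4 + 16\right)} = \frac{1}{3 - \left(-2544\right) 20} = \frac{1}{3 + 50880} = \frac{1}{50883}$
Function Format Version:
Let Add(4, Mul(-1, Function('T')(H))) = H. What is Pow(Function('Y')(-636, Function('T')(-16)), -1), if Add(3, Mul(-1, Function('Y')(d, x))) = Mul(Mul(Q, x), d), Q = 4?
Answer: Rational(1, 50883) ≈ 1.9653e-5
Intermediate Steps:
Function('T')(H) = Add(4, Mul(-1, H))
Function('Y')(d, x) = Add(3, Mul(-4, d, x)) (Function('Y')(d, x) = Add(3, Mul(-1, Mul(Mul(4, x), d))) = Add(3, Mul(-1, Mul(4, d, x))) = Add(3, Mul(-4, d, x)))
Pow(Function('Y')(-636, Function('T')(-16)), -1) = Pow(Add(3, Mul(-4, -636, Add(4, Mul(-1, -16)))), -1) = Pow(Add(3, Mul(-4, -636, Add(4, 16))), -1) = Pow(Add(3, Mul(-4, -636, 20)), -1) = Pow(Add(3, 50880), -1) = Pow(50883, -1) = Rational(1, 50883)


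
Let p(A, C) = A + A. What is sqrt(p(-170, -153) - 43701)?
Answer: I*sqrt(44041) ≈ 209.86*I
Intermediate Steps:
p(A, C) = 2*A
sqrt(p(-170, -153) - 43701) = sqrt(2*(-170) - 43701) = sqrt(-340 - 43701) = sqrt(-44041) = I*sqrt(44041)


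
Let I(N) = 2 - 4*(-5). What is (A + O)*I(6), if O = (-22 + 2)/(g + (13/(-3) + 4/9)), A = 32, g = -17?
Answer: 34078/47 ≈ 725.06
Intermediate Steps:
I(N) = 22 (I(N) = 2 + 20 = 22)
O = 45/47 (O = (-22 + 2)/(-17 + (13/(-3) + 4/9)) = -20/(-17 + (13*(-⅓) + 4*(⅑))) = -20/(-17 + (-13/3 + 4/9)) = -20/(-17 - 35/9) = -20/(-188/9) = -20*(-9/188) = 45/47 ≈ 0.95745)
(A + O)*I(6) = (32 + 45/47)*22 = (1549/47)*22 = 34078/47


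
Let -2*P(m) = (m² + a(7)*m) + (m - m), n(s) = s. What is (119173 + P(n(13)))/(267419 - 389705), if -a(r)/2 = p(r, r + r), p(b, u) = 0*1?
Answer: -238177/244572 ≈ -0.97385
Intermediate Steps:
p(b, u) = 0
a(r) = 0 (a(r) = -2*0 = 0)
P(m) = -m²/2 (P(m) = -((m² + 0*m) + (m - m))/2 = -((m² + 0) + 0)/2 = -(m² + 0)/2 = -m²/2)
(119173 + P(n(13)))/(267419 - 389705) = (119173 - ½*13²)/(267419 - 389705) = (119173 - ½*169)/(-122286) = (119173 - 169/2)*(-1/122286) = (238177/2)*(-1/122286) = -238177/244572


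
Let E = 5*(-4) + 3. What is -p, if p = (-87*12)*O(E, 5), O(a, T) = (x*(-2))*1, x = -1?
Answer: 2088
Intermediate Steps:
E = -17 (E = -20 + 3 = -17)
O(a, T) = 2 (O(a, T) = -1*(-2)*1 = 2*1 = 2)
p = -2088 (p = -87*12*2 = -1044*2 = -2088)
-p = -1*(-2088) = 2088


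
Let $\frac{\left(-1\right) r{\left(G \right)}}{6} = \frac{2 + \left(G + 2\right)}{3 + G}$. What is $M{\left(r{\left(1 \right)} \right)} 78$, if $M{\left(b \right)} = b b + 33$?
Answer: $\frac{13923}{2} \approx 6961.5$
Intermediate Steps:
$r{\left(G \right)} = - \frac{6 \left(4 + G\right)}{3 + G}$ ($r{\left(G \right)} = - 6 \frac{2 + \left(G + 2\right)}{3 + G} = - 6 \frac{2 + \left(2 + G\right)}{3 + G} = - 6 \frac{4 + G}{3 + G} = - \frac{6 \left(4 + G\right)}{3 + G}$)
$M{\left(b \right)} = 33 + b^{2}$ ($M{\left(b \right)} = b^{2} + 33 = 33 + b^{2}$)
$M{\left(r{\left(1 \right)} \right)} 78 = \left(33 + \left(\frac{6 \left(-4 - 1\right)}{3 + 1}\right)^{2}\right) 78 = \left(33 + \left(\frac{6 \left(-4 - 1\right)}{4}\right)^{2}\right) 78 = \left(33 + \left(6 \cdot \frac{1}{4} \left(-5\right)\right)^{2}\right) 78 = \left(33 + \left(- \frac{15}{2}\right)^{2}\right) 78 = \left(33 + \frac{225}{4}\right) 78 = \frac{357}{4} \cdot 78 = \frac{13923}{2}$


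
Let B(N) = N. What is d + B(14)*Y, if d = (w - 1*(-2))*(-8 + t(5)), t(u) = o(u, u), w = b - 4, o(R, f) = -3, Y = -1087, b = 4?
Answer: -15240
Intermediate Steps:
w = 0 (w = 4 - 4 = 0)
t(u) = -3
d = -22 (d = (0 - 1*(-2))*(-8 - 3) = (0 + 2)*(-11) = 2*(-11) = -22)
d + B(14)*Y = -22 + 14*(-1087) = -22 - 15218 = -15240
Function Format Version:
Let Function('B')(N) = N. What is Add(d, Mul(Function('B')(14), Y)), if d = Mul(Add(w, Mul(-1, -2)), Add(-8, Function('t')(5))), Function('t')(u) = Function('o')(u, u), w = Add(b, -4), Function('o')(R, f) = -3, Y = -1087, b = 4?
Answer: -15240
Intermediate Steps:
w = 0 (w = Add(4, -4) = 0)
Function('t')(u) = -3
d = -22 (d = Mul(Add(0, Mul(-1, -2)), Add(-8, -3)) = Mul(Add(0, 2), -11) = Mul(2, -11) = -22)
Add(d, Mul(Function('B')(14), Y)) = Add(-22, Mul(14, -1087)) = Add(-22, -15218) = -15240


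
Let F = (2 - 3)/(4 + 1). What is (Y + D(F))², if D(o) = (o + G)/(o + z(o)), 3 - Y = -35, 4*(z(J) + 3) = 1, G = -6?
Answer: 5597956/3481 ≈ 1608.1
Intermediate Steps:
z(J) = -11/4 (z(J) = -3 + (¼)*1 = -3 + ¼ = -11/4)
F = -⅕ (F = -1/5 = -1*⅕ = -⅕ ≈ -0.20000)
Y = 38 (Y = 3 - 1*(-35) = 3 + 35 = 38)
D(o) = (-6 + o)/(-11/4 + o) (D(o) = (o - 6)/(o - 11/4) = (-6 + o)/(-11/4 + o))
(Y + D(F))² = (38 + 4*(-6 - ⅕)/(-11 + 4*(-⅕)))² = (38 + 4*(-31/5)/(-11 - ⅘))² = (38 + 4*(-31/5)/(-59/5))² = (38 + 4*(-5/59)*(-31/5))² = (38 + 124/59)² = (2366/59)² = 5597956/3481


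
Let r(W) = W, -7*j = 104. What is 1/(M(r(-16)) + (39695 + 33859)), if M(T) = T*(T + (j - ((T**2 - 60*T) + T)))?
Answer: 7/652734 ≈ 1.0724e-5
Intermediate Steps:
j = -104/7 (j = -1/7*104 = -104/7 ≈ -14.857)
M(T) = T*(-104/7 - T**2 + 60*T) (M(T) = T*(T + (-104/7 - ((T**2 - 60*T) + T))) = T*(T + (-104/7 - (T**2 - 59*T))) = T*(T + (-104/7 + (-T**2 + 59*T))) = T*(T + (-104/7 - T**2 + 59*T)) = T*(-104/7 - T**2 + 60*T))
1/(M(r(-16)) + (39695 + 33859)) = 1/((1/7)*(-16)*(-104 - 7*(-16)**2 + 420*(-16)) + (39695 + 33859)) = 1/((1/7)*(-16)*(-104 - 7*256 - 6720) + 73554) = 1/((1/7)*(-16)*(-104 - 1792 - 6720) + 73554) = 1/((1/7)*(-16)*(-8616) + 73554) = 1/(137856/7 + 73554) = 1/(652734/7) = 7/652734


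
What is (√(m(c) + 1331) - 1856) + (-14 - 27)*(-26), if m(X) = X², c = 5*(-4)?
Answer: -790 + √1731 ≈ -748.39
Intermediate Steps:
c = -20
(√(m(c) + 1331) - 1856) + (-14 - 27)*(-26) = (√((-20)² + 1331) - 1856) + (-14 - 27)*(-26) = (√(400 + 1331) - 1856) - 41*(-26) = (√1731 - 1856) + 1066 = (-1856 + √1731) + 1066 = -790 + √1731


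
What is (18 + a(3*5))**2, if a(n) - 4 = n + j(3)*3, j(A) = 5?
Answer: 2704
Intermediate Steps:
a(n) = 19 + n (a(n) = 4 + (n + 5*3) = 4 + (n + 15) = 4 + (15 + n) = 19 + n)
(18 + a(3*5))**2 = (18 + (19 + 3*5))**2 = (18 + (19 + 15))**2 = (18 + 34)**2 = 52**2 = 2704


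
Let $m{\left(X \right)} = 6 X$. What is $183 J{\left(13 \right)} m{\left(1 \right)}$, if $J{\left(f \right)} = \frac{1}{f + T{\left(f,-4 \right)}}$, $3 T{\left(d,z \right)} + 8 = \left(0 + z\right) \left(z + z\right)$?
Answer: $\frac{366}{7} \approx 52.286$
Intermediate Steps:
$T{\left(d,z \right)} = - \frac{8}{3} + \frac{2 z^{2}}{3}$ ($T{\left(d,z \right)} = - \frac{8}{3} + \frac{\left(0 + z\right) \left(z + z\right)}{3} = - \frac{8}{3} + \frac{z 2 z}{3} = - \frac{8}{3} + \frac{2 z^{2}}{3}$)
$J{\left(f \right)} = \frac{1}{8 + f}$ ($J{\left(f \right)} = \frac{1}{f - \left(\frac{8}{3} - \frac{2 \left(-4\right)^{2}}{3}\right)} = \frac{1}{f + \left(- \frac{8}{3} + \frac{2}{3} \cdot 16\right)} = \frac{1}{f + \left(- \frac{8}{3} + \frac{32}{3}\right)} = \frac{1}{f + 8} = \frac{1}{8 + f}$)
$183 J{\left(13 \right)} m{\left(1 \right)} = \frac{183}{8 + 13} \cdot 6 \cdot 1 = \frac{183}{21} \cdot 6 = 183 \cdot \frac{1}{21} \cdot 6 = \frac{61}{7} \cdot 6 = \frac{366}{7}$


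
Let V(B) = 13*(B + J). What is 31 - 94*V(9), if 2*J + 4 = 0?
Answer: -8523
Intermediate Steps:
J = -2 (J = -2 + (1/2)*0 = -2 + 0 = -2)
V(B) = -26 + 13*B (V(B) = 13*(B - 2) = 13*(-2 + B) = -26 + 13*B)
31 - 94*V(9) = 31 - 94*(-26 + 13*9) = 31 - 94*(-26 + 117) = 31 - 94*91 = 31 - 8554 = -8523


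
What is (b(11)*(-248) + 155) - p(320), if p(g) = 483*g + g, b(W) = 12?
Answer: -157701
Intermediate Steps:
p(g) = 484*g
(b(11)*(-248) + 155) - p(320) = (12*(-248) + 155) - 484*320 = (-2976 + 155) - 1*154880 = -2821 - 154880 = -157701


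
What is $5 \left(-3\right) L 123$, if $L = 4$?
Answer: $-7380$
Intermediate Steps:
$5 \left(-3\right) L 123 = 5 \left(-3\right) 4 \cdot 123 = \left(-15\right) 4 \cdot 123 = \left(-60\right) 123 = -7380$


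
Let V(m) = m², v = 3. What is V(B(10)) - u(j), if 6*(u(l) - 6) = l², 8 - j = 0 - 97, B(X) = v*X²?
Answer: 176313/2 ≈ 88157.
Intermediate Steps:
B(X) = 3*X²
j = 105 (j = 8 - (0 - 97) = 8 - 1*(-97) = 8 + 97 = 105)
u(l) = 6 + l²/6
V(B(10)) - u(j) = (3*10²)² - (6 + (⅙)*105²) = (3*100)² - (6 + (⅙)*11025) = 300² - (6 + 3675/2) = 90000 - 1*3687/2 = 90000 - 3687/2 = 176313/2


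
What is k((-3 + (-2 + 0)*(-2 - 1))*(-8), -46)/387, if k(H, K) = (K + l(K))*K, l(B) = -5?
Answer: 782/129 ≈ 6.0620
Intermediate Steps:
k(H, K) = K*(-5 + K) (k(H, K) = (K - 5)*K = (-5 + K)*K = K*(-5 + K))
k((-3 + (-2 + 0)*(-2 - 1))*(-8), -46)/387 = -46*(-5 - 46)/387 = -46*(-51)*(1/387) = 2346*(1/387) = 782/129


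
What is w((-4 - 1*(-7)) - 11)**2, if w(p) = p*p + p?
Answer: 3136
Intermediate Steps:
w(p) = p + p**2 (w(p) = p**2 + p = p + p**2)
w((-4 - 1*(-7)) - 11)**2 = (((-4 - 1*(-7)) - 11)*(1 + ((-4 - 1*(-7)) - 11)))**2 = (((-4 + 7) - 11)*(1 + ((-4 + 7) - 11)))**2 = ((3 - 11)*(1 + (3 - 11)))**2 = (-8*(1 - 8))**2 = (-8*(-7))**2 = 56**2 = 3136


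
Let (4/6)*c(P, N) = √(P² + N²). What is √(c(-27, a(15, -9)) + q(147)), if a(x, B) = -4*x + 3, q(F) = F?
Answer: √(588 + 18*√442)/2 ≈ 15.544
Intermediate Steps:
a(x, B) = 3 - 4*x
c(P, N) = 3*√(N² + P²)/2 (c(P, N) = 3*√(P² + N²)/2 = 3*√(N² + P²)/2)
√(c(-27, a(15, -9)) + q(147)) = √(3*√((3 - 4*15)² + (-27)²)/2 + 147) = √(3*√((3 - 60)² + 729)/2 + 147) = √(3*√((-57)² + 729)/2 + 147) = √(3*√(3249 + 729)/2 + 147) = √(3*√3978/2 + 147) = √(3*(3*√442)/2 + 147) = √(9*√442/2 + 147) = √(147 + 9*√442/2)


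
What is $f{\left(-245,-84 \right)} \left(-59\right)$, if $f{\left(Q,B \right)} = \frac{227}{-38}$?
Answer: $\frac{13393}{38} \approx 352.45$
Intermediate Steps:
$f{\left(Q,B \right)} = - \frac{227}{38}$ ($f{\left(Q,B \right)} = 227 \left(- \frac{1}{38}\right) = - \frac{227}{38}$)
$f{\left(-245,-84 \right)} \left(-59\right) = \left(- \frac{227}{38}\right) \left(-59\right) = \frac{13393}{38}$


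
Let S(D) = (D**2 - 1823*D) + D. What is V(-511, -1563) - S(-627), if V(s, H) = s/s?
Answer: -1535522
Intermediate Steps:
V(s, H) = 1
S(D) = D**2 - 1822*D
V(-511, -1563) - S(-627) = 1 - (-627)*(-1822 - 627) = 1 - (-627)*(-2449) = 1 - 1*1535523 = 1 - 1535523 = -1535522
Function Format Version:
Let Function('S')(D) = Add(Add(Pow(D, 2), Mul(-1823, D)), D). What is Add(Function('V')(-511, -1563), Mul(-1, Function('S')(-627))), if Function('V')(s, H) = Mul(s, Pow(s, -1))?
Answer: -1535522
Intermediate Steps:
Function('V')(s, H) = 1
Function('S')(D) = Add(Pow(D, 2), Mul(-1822, D))
Add(Function('V')(-511, -1563), Mul(-1, Function('S')(-627))) = Add(1, Mul(-1, Mul(-627, Add(-1822, -627)))) = Add(1, Mul(-1, Mul(-627, -2449))) = Add(1, Mul(-1, 1535523)) = Add(1, -1535523) = -1535522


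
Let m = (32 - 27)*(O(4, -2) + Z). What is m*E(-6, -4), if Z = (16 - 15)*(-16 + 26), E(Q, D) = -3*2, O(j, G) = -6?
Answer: -120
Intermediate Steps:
E(Q, D) = -6
Z = 10 (Z = 1*10 = 10)
m = 20 (m = (32 - 27)*(-6 + 10) = 5*4 = 20)
m*E(-6, -4) = 20*(-6) = -120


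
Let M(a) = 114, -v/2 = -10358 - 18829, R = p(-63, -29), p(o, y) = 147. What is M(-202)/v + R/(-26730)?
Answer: -34159/9631710 ≈ -0.0035465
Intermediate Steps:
R = 147
v = 58374 (v = -2*(-10358 - 18829) = -2*(-29187) = 58374)
M(-202)/v + R/(-26730) = 114/58374 + 147/(-26730) = 114*(1/58374) + 147*(-1/26730) = 19/9729 - 49/8910 = -34159/9631710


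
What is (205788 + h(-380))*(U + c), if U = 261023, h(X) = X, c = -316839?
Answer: -11465052928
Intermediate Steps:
(205788 + h(-380))*(U + c) = (205788 - 380)*(261023 - 316839) = 205408*(-55816) = -11465052928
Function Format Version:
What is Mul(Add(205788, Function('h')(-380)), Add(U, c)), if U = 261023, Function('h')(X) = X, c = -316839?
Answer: -11465052928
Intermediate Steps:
Mul(Add(205788, Function('h')(-380)), Add(U, c)) = Mul(Add(205788, -380), Add(261023, -316839)) = Mul(205408, -55816) = -11465052928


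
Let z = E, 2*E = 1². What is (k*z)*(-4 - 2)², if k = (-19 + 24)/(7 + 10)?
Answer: 90/17 ≈ 5.2941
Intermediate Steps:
k = 5/17 ≈ 0.29412
E = ½ (E = (½)*1² = (½)*1 = ½ ≈ 0.50000)
z = ½ ≈ 0.50000
(k*z)*(-4 - 2)² = ((5/17)*(½))*(-4 - 2)² = (5/34)*(-6)² = (5/34)*36 = 90/17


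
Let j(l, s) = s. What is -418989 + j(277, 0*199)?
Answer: -418989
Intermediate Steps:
-418989 + j(277, 0*199) = -418989 + 0*199 = -418989 + 0 = -418989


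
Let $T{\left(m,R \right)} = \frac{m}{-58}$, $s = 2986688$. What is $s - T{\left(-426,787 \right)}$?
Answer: $\frac{86613739}{29} \approx 2.9867 \cdot 10^{6}$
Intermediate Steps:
$T{\left(m,R \right)} = - \frac{m}{58}$ ($T{\left(m,R \right)} = m \left(- \frac{1}{58}\right) = - \frac{m}{58}$)
$s - T{\left(-426,787 \right)} = 2986688 - \left(- \frac{1}{58}\right) \left(-426\right) = 2986688 - \frac{213}{29} = \frac{86613739}{29}$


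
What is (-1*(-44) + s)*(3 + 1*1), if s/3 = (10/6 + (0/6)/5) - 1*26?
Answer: -116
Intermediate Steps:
s = -73 (s = 3*((10/6 + (0/6)/5) - 1*26) = 3*((10*(⅙) + (0*(⅙))*(⅕)) - 26) = 3*((5/3 + 0*(⅕)) - 26) = 3*((5/3 + 0) - 26) = 3*(5/3 - 26) = 3*(-73/3) = -73)
(-1*(-44) + s)*(3 + 1*1) = (-1*(-44) - 73)*(3 + 1*1) = (44 - 73)*(3 + 1) = -29*4 = -116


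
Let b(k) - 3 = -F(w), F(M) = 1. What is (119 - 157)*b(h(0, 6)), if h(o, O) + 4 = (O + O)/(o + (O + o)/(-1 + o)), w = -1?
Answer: -76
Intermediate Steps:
h(o, O) = -4 + 2*O/(o + (O + o)/(-1 + o)) (h(o, O) = -4 + (O + O)/(o + (O + o)/(-1 + o)) = -4 + (2*O)/(o + (O + o)/(-1 + o)) = -4 + 2*O/(o + (O + o)/(-1 + o)))
b(k) = 2 (b(k) = 3 - 1*1 = 3 - 1 = 2)
(119 - 157)*b(h(0, 6)) = (119 - 157)*2 = -38*2 = -76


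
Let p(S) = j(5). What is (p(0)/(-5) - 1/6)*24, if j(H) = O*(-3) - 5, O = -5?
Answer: -52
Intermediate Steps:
j(H) = 10 (j(H) = -5*(-3) - 5 = 15 - 5 = 10)
p(S) = 10
(p(0)/(-5) - 1/6)*24 = (10/(-5) - 1/6)*24 = (10*(-⅕) - 1*⅙)*24 = (-2 - ⅙)*24 = -13/6*24 = -52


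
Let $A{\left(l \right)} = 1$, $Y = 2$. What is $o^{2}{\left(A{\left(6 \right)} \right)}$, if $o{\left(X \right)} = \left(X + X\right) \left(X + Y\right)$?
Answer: $36$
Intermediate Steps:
$o{\left(X \right)} = 2 X \left(2 + X\right)$ ($o{\left(X \right)} = \left(X + X\right) \left(X + 2\right) = 2 X \left(2 + X\right)$)
$o^{2}{\left(A{\left(6 \right)} \right)} = \left(2 \cdot 1 \left(2 + 1\right)\right)^{2} = \left(2 \cdot 1 \cdot 3\right)^{2} = 6^{2} = 36$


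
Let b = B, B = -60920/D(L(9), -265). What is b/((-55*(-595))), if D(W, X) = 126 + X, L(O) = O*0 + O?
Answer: 12184/909755 ≈ 0.013393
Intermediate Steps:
L(O) = O (L(O) = 0 + O = O)
B = 60920/139 (B = -60920/(126 - 265) = -60920/(-139) = -60920*(-1/139) = 60920/139 ≈ 438.27)
b = 60920/139 ≈ 438.27
b/((-55*(-595))) = 60920/(139*((-55*(-595)))) = (60920/139)/32725 = (60920/139)*(1/32725) = 12184/909755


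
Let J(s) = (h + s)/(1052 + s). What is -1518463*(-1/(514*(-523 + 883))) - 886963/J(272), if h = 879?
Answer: -217297943029567/212981040 ≈ -1.0203e+6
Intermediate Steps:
J(s) = (879 + s)/(1052 + s)
-1518463*(-1/(514*(-523 + 883))) - 886963/J(272) = -1518463*(-1/(514*(-523 + 883))) - 886963*(1052 + 272)/(879 + 272) = -1518463/((-514*360)) - 886963/(1151/1324) = -1518463/(-185040) - 886963/((1/1324)*1151) = -1518463*(-1/185040) - 886963/1151/1324 = 1518463/185040 - 886963*1324/1151 = 1518463/185040 - 1174339012/1151 = -217297943029567/212981040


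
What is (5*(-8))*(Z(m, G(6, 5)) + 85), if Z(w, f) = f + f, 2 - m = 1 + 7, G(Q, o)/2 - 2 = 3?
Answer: -4200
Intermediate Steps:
G(Q, o) = 10 (G(Q, o) = 4 + 2*3 = 4 + 6 = 10)
m = -6 (m = 2 - (1 + 7) = 2 - 1*8 = 2 - 8 = -6)
Z(w, f) = 2*f
(5*(-8))*(Z(m, G(6, 5)) + 85) = (5*(-8))*(2*10 + 85) = -40*(20 + 85) = -40*105 = -4200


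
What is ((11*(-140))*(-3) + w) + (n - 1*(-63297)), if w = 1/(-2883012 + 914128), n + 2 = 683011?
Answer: 1478486186583/1968884 ≈ 7.5093e+5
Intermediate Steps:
n = 683009 (n = -2 + 683011 = 683009)
w = -1/1968884 (w = 1/(-1968884) = -1/1968884 ≈ -5.0790e-7)
((11*(-140))*(-3) + w) + (n - 1*(-63297)) = ((11*(-140))*(-3) - 1/1968884) + (683009 - 1*(-63297)) = (-1540*(-3) - 1/1968884) + (683009 + 63297) = (4620 - 1/1968884) + 746306 = 9096244079/1968884 + 746306 = 1478486186583/1968884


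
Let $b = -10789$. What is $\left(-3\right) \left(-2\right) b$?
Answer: $-64734$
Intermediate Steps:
$\left(-3\right) \left(-2\right) b = \left(-3\right) \left(-2\right) \left(-10789\right) = 6 \left(-10789\right) = -64734$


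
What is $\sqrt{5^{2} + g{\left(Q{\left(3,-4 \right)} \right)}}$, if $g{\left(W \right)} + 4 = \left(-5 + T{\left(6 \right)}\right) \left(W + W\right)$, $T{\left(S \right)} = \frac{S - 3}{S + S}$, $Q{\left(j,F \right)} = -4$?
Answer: $\sqrt{59} \approx 7.6811$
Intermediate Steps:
$T{\left(S \right)} = \frac{-3 + S}{2 S}$
$g{\left(W \right)} = -4 - \frac{19 W}{2}$ ($g{\left(W \right)} = -4 + \left(-5 + \frac{-3 + 6}{2 \cdot 6}\right) \left(W + W\right) = -4 + \left(-5 + \frac{1}{2} \cdot \frac{1}{6} \cdot 3\right) 2 W = -4 + \left(-5 + \frac{1}{4}\right) 2 W = -4 - \frac{19 \cdot 2 W}{4} = -4 - \frac{19 W}{2}$)
$\sqrt{5^{2} + g{\left(Q{\left(3,-4 \right)} \right)}} = \sqrt{5^{2} - -34} = \sqrt{25 + \left(-4 + 38\right)} = \sqrt{25 + 34} = \sqrt{59}$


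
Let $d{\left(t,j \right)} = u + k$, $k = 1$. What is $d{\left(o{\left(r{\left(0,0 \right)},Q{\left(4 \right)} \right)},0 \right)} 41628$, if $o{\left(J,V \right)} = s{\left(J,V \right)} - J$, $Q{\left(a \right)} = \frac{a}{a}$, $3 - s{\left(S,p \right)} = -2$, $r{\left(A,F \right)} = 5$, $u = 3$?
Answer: $166512$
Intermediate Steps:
$s{\left(S,p \right)} = 5$ ($s{\left(S,p \right)} = 3 - -2 = 3 + 2 = 5$)
$Q{\left(a \right)} = 1$
$o{\left(J,V \right)} = 5 - J$
$d{\left(t,j \right)} = 4$ ($d{\left(t,j \right)} = 3 + 1 = 4$)
$d{\left(o{\left(r{\left(0,0 \right)},Q{\left(4 \right)} \right)},0 \right)} 41628 = 4 \cdot 41628 = 166512$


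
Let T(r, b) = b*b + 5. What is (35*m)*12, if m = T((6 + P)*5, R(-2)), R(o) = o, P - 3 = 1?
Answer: 3780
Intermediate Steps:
P = 4 (P = 3 + 1 = 4)
T(r, b) = 5 + b² (T(r, b) = b² + 5 = 5 + b²)
m = 9 (m = 5 + (-2)² = 5 + 4 = 9)
(35*m)*12 = (35*9)*12 = 315*12 = 3780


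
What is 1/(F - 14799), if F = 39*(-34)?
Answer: -1/16125 ≈ -6.2015e-5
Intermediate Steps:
F = -1326
1/(F - 14799) = 1/(-1326 - 14799) = 1/(-16125) = -1/16125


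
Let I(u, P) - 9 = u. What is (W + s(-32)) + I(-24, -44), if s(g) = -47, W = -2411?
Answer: -2473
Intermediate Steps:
I(u, P) = 9 + u
(W + s(-32)) + I(-24, -44) = (-2411 - 47) + (9 - 24) = -2458 - 15 = -2473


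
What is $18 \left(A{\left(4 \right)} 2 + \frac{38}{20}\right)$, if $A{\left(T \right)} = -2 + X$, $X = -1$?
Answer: $- \frac{369}{5} \approx -73.8$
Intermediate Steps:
$A{\left(T \right)} = -3$ ($A{\left(T \right)} = -2 - 1 = -3$)
$18 \left(A{\left(4 \right)} 2 + \frac{38}{20}\right) = 18 \left(\left(-3\right) 2 + \frac{38}{20}\right) = 18 \left(-6 + 38 \cdot \frac{1}{20}\right) = 18 \left(-6 + \frac{19}{10}\right) = 18 \left(- \frac{41}{10}\right) = - \frac{369}{5}$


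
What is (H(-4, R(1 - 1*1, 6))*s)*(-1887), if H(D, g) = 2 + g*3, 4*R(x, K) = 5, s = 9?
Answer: -390609/4 ≈ -97652.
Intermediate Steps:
R(x, K) = 5/4 (R(x, K) = (¼)*5 = 5/4)
H(D, g) = 2 + 3*g
(H(-4, R(1 - 1*1, 6))*s)*(-1887) = ((2 + 3*(5/4))*9)*(-1887) = ((2 + 15/4)*9)*(-1887) = ((23/4)*9)*(-1887) = (207/4)*(-1887) = -390609/4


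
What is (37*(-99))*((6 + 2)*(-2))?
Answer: 58608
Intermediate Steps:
(37*(-99))*((6 + 2)*(-2)) = -29304*(-2) = -3663*(-16) = 58608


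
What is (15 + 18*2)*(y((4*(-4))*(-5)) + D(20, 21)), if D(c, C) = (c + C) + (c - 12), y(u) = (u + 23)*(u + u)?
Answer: 842979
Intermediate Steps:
y(u) = 2*u*(23 + u) (y(u) = (23 + u)*(2*u) = 2*u*(23 + u))
D(c, C) = -12 + C + 2*c (D(c, C) = (C + c) + (-12 + c) = -12 + C + 2*c)
(15 + 18*2)*(y((4*(-4))*(-5)) + D(20, 21)) = (15 + 18*2)*(2*((4*(-4))*(-5))*(23 + (4*(-4))*(-5)) + (-12 + 21 + 2*20)) = (15 + 36)*(2*(-16*(-5))*(23 - 16*(-5)) + (-12 + 21 + 40)) = 51*(2*80*(23 + 80) + 49) = 51*(2*80*103 + 49) = 51*(16480 + 49) = 51*16529 = 842979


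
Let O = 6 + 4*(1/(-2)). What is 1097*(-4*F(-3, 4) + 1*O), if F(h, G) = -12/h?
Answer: -13164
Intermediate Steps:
O = 4 (O = 6 + 4*(1*(-½)) = 6 + 4*(-½) = 6 - 2 = 4)
F(h, G) = -12/h
1097*(-4*F(-3, 4) + 1*O) = 1097*(-(-48)/(-3) + 1*4) = 1097*(-(-48)*(-1)/3 + 4) = 1097*(-4*4 + 4) = 1097*(-16 + 4) = 1097*(-12) = -13164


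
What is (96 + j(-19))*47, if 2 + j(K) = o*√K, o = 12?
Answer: 4418 + 564*I*√19 ≈ 4418.0 + 2458.4*I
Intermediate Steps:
j(K) = -2 + 12*√K
(96 + j(-19))*47 = (96 + (-2 + 12*√(-19)))*47 = (96 + (-2 + 12*(I*√19)))*47 = (96 + (-2 + 12*I*√19))*47 = (94 + 12*I*√19)*47 = 4418 + 564*I*√19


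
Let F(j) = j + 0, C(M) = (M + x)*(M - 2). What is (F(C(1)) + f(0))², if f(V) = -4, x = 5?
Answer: 100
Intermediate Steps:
C(M) = (-2 + M)*(5 + M) (C(M) = (M + 5)*(M - 2) = (5 + M)*(-2 + M) = (-2 + M)*(5 + M))
F(j) = j
(F(C(1)) + f(0))² = ((-10 + 1² + 3*1) - 4)² = ((-10 + 1 + 3) - 4)² = (-6 - 4)² = (-10)² = 100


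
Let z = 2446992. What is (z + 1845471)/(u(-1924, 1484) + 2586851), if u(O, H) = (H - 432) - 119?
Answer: 4292463/2587784 ≈ 1.6587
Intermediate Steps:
u(O, H) = -551 + H (u(O, H) = (-432 + H) - 119 = -551 + H)
(z + 1845471)/(u(-1924, 1484) + 2586851) = (2446992 + 1845471)/((-551 + 1484) + 2586851) = 4292463/(933 + 2586851) = 4292463/2587784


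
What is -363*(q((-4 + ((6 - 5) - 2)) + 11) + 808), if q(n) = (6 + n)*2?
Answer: -302016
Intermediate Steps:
q(n) = 12 + 2*n
-363*(q((-4 + ((6 - 5) - 2)) + 11) + 808) = -363*((12 + 2*((-4 + ((6 - 5) - 2)) + 11)) + 808) = -363*((12 + 2*((-4 + (1 - 2)) + 11)) + 808) = -363*((12 + 2*((-4 - 1) + 11)) + 808) = -363*((12 + 2*(-5 + 11)) + 808) = -363*((12 + 2*6) + 808) = -363*((12 + 12) + 808) = -363*(24 + 808) = -363*832 = -302016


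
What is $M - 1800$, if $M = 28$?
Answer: $-1772$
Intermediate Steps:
$M - 1800 = 28 - 1800 = -1772$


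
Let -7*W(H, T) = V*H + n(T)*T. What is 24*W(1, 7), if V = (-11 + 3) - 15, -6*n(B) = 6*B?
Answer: 1728/7 ≈ 246.86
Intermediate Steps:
n(B) = -B
V = -23 (V = -8 - 15 = -23)
W(H, T) = T²/7 + 23*H/7 (W(H, T) = -(-23*H + (-T)*T)/7 = -(-23*H - T²)/7 = -(-T² - 23*H)/7 = T²/7 + 23*H/7)
24*W(1, 7) = 24*((⅐)*7² + (23/7)*1) = 24*((⅐)*49 + 23/7) = 24*(7 + 23/7) = 24*(72/7) = 1728/7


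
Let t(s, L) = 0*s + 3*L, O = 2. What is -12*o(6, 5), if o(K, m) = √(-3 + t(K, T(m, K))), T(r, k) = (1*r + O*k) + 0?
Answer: -48*√3 ≈ -83.138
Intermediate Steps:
T(r, k) = r + 2*k (T(r, k) = (1*r + 2*k) + 0 = (r + 2*k) + 0 = r + 2*k)
t(s, L) = 3*L (t(s, L) = 0 + 3*L = 3*L)
o(K, m) = √(-3 + 3*m + 6*K) (o(K, m) = √(-3 + 3*(m + 2*K)) = √(-3 + (3*m + 6*K)) = √(-3 + 3*m + 6*K))
-12*o(6, 5) = -12*√(-3 + 3*5 + 6*6) = -12*√(-3 + 15 + 36) = -48*√3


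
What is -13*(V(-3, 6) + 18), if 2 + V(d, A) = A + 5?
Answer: -351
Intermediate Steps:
V(d, A) = 3 + A (V(d, A) = -2 + (A + 5) = -2 + (5 + A) = 3 + A)
-13*(V(-3, 6) + 18) = -13*((3 + 6) + 18) = -13*(9 + 18) = -13*27 = -351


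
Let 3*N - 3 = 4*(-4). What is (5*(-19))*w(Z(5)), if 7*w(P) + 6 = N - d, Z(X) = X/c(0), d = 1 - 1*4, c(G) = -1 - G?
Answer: 2090/21 ≈ 99.524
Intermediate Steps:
d = -3 (d = 1 - 4 = -3)
N = -13/3 (N = 1 + (4*(-4))/3 = 1 + (⅓)*(-16) = 1 - 16/3 = -13/3 ≈ -4.3333)
Z(X) = -X (Z(X) = X/(-1 - 1*0) = X/(-1 + 0) = X/(-1) = X*(-1) = -X)
w(P) = -22/21 (w(P) = -6/7 + (-13/3 - 1*(-3))/7 = -6/7 + (-13/3 + 3)/7 = -6/7 + (⅐)*(-4/3) = -6/7 - 4/21 = -22/21)
(5*(-19))*w(Z(5)) = (5*(-19))*(-22/21) = -95*(-22/21) = 2090/21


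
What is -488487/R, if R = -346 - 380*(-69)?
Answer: -488487/25874 ≈ -18.879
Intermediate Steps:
R = 25874 (R = -346 + 26220 = 25874)
-488487/R = -488487/25874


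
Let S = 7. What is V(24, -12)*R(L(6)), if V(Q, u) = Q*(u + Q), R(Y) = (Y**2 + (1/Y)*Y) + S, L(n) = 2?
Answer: 3456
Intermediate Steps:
R(Y) = 8 + Y**2 (R(Y) = (Y**2 + (1/Y)*Y) + 7 = (Y**2 + Y/Y) + 7 = (Y**2 + 1) + 7 = (1 + Y**2) + 7 = 8 + Y**2)
V(Q, u) = Q*(Q + u)
V(24, -12)*R(L(6)) = (24*(24 - 12))*(8 + 2**2) = (24*12)*(8 + 4) = 288*12 = 3456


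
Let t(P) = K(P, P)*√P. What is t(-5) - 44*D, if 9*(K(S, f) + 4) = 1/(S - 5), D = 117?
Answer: -5148 - 361*I*√5/90 ≈ -5148.0 - 8.9691*I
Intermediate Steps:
K(S, f) = -4 + 1/(9*(-5 + S)) (K(S, f) = -4 + 1/(9*(S - 5)) = -4 + 1/(9*(-5 + S)))
t(P) = √P*(181 - 36*P)/(9*(-5 + P)) (t(P) = ((181 - 36*P)/(9*(-5 + P)))*√P = √P*(181 - 36*P)/(9*(-5 + P)))
t(-5) - 44*D = √(-5)*(181 - 36*(-5))/(9*(-5 - 5)) - 44*117 = (⅑)*(I*√5)*(181 + 180)/(-10) - 5148 = (⅑)*(I*√5)*(-⅒)*361 - 5148 = -361*I*√5/90 - 5148 = -5148 - 361*I*√5/90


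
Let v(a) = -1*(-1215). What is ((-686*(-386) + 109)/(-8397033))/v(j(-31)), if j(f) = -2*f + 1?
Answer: -52981/2040479019 ≈ -2.5965e-5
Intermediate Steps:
j(f) = 1 - 2*f
v(a) = 1215
((-686*(-386) + 109)/(-8397033))/v(j(-31)) = ((-686*(-386) + 109)/(-8397033))/1215 = ((264796 + 109)*(-1/8397033))*(1/1215) = (264905*(-1/8397033))*(1/1215) = -264905/8397033*1/1215 = -52981/2040479019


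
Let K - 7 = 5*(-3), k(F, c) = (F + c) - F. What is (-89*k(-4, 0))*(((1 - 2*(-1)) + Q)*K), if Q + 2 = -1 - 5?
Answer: 0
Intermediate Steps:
k(F, c) = c
K = -8 (K = 7 + 5*(-3) = 7 - 15 = -8)
Q = -8 (Q = -2 + (-1 - 5) = -2 - 6 = -8)
(-89*k(-4, 0))*(((1 - 2*(-1)) + Q)*K) = (-89*0)*(((1 - 2*(-1)) - 8)*(-8)) = 0*(((1 + 2) - 8)*(-8)) = 0*((3 - 8)*(-8)) = 0*(-5*(-8)) = 0*40 = 0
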